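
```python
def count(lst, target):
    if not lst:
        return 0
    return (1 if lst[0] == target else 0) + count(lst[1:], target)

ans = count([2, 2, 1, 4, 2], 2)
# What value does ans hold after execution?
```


count([2, 2, 1, 4, 2], 2)
lst[0]=2 == 2: 1 + count([2, 1, 4, 2], 2)
lst[0]=2 == 2: 1 + count([1, 4, 2], 2)
lst[0]=1 != 2: 0 + count([4, 2], 2)
lst[0]=4 != 2: 0 + count([2], 2)
lst[0]=2 == 2: 1 + count([], 2)
= 3


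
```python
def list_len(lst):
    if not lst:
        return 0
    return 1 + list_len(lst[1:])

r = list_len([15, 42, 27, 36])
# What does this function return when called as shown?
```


list_len([15, 42, 27, 36])
= 1 + list_len([42, 27, 36])
= 1 + 1 + list_len([27, 36])
= 1 + 1 + 1 + list_len([36])
= 1 + 1 + 1 + 1 + list_len([])
= 1 + 1 + 1 + 1 + 0
= 4


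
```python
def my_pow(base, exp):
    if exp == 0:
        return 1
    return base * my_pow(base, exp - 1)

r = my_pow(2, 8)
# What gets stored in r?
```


my_pow(2, 8)
= 2 * my_pow(2, 7)
= 2 * 2 * my_pow(2, 6)
= 2 * 2 * 2 * my_pow(2, 5)
= 2 * 2 * 2 * 2 * my_pow(2, 4)
= 2 * 2 * 2 * 2 * 2 * my_pow(2, 3)
= 2 * 2 * 2 * 2 * 2 * 2 * my_pow(2, 2)
= 2 * 2 * 2 * 2 * 2 * 2 * 2 * my_pow(2, 1)
= 2 * 2 * 2 * 2 * 2 * 2 * 2 * 2 * my_pow(2, 0)
= 2 * 2 * 2 * 2 * 2 * 2 * 2 * 2 * 1
= 256


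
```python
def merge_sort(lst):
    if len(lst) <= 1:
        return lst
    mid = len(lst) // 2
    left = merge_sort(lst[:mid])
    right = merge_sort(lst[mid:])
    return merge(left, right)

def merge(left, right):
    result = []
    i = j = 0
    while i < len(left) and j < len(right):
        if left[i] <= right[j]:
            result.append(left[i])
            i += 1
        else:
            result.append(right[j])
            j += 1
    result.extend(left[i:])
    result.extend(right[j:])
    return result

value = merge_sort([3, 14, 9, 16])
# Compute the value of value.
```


merge_sort([3, 14, 9, 16])
Split into [3, 14] and [9, 16]
Left sorted: [3, 14]
Right sorted: [9, 16]
Merge [3, 14] and [9, 16]
= [3, 9, 14, 16]


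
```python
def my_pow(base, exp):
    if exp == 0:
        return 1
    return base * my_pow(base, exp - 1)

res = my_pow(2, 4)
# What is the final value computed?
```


my_pow(2, 4)
= 2 * my_pow(2, 3)
= 2 * 2 * my_pow(2, 2)
= 2 * 2 * 2 * my_pow(2, 1)
= 2 * 2 * 2 * 2 * my_pow(2, 0)
= 2 * 2 * 2 * 2 * 1
= 16


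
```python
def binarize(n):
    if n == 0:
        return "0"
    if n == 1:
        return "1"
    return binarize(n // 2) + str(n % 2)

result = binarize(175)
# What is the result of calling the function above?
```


binarize(175)
= binarize(87) + "1"
= binarize(43) + "1" + "1"
= binarize(21) + "1" + "1" + "1"
= binarize(10) + "1" + "1" + "1" + "1"
= binarize(5) + "0" + "1" + "1" + "1" + "1"
= binarize(2) + "1" + "0" + "1" + "1" + "1" + "1"
= binarize(1) + "0" + "1" + "0" + "1" + "1" + "1" + "1"
= "1" + "0" + "1" + "0" + "1" + "1" + "1" + "1"
= "10101111"


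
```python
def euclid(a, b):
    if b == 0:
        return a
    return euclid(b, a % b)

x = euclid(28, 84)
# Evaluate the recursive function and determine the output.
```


euclid(28, 84)
= euclid(84, 28 % 84) = euclid(84, 28)
= euclid(28, 84 % 28) = euclid(28, 0)
b == 0, return a = 28


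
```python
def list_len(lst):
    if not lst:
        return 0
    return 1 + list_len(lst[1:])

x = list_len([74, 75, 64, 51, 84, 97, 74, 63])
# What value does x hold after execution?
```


list_len([74, 75, 64, 51, 84, 97, 74, 63])
= 1 + list_len([75, 64, 51, 84, 97, 74, 63])
= 1 + 1 + list_len([64, 51, 84, 97, 74, 63])
= 1 + 1 + 1 + list_len([51, 84, 97, 74, 63])
= 1 + 1 + 1 + 1 + list_len([84, 97, 74, 63])
= 1 + 1 + 1 + 1 + 1 + list_len([97, 74, 63])
= 1 + 1 + 1 + 1 + 1 + 1 + list_len([74, 63])
= 1 + 1 + 1 + 1 + 1 + 1 + 1 + list_len([63])
= 1 + 1 + 1 + 1 + 1 + 1 + 1 + 1 + list_len([])
= 1 + 1 + 1 + 1 + 1 + 1 + 1 + 1 + 0
= 8


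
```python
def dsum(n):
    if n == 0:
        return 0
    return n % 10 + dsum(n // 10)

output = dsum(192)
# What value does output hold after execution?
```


dsum(192)
= 2 + dsum(19)
= 2 + 9 + dsum(1)
= 2 + 9 + 1 + dsum(0)
= 2 + 9 + 1 + 0
= 12


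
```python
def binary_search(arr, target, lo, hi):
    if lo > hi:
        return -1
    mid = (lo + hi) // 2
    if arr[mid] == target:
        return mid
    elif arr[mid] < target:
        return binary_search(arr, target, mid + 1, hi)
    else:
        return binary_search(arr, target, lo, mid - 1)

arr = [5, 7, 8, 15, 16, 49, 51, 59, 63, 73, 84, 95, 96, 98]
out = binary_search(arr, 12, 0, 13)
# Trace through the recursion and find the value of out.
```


binary_search(arr, 12, 0, 13)
lo=0, hi=13, mid=6, arr[mid]=51
51 > 12, search left half
lo=0, hi=5, mid=2, arr[mid]=8
8 < 12, search right half
lo=3, hi=5, mid=4, arr[mid]=16
16 > 12, search left half
lo=3, hi=3, mid=3, arr[mid]=15
15 > 12, search left half
lo > hi, target not found, return -1
= -1


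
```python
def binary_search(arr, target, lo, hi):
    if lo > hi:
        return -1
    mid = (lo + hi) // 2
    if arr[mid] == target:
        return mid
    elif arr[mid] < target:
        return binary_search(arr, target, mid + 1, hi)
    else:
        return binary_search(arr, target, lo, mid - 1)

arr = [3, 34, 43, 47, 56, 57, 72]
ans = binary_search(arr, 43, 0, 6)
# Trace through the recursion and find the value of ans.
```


binary_search(arr, 43, 0, 6)
lo=0, hi=6, mid=3, arr[mid]=47
47 > 43, search left half
lo=0, hi=2, mid=1, arr[mid]=34
34 < 43, search right half
lo=2, hi=2, mid=2, arr[mid]=43
arr[2] == 43, found at index 2
= 2


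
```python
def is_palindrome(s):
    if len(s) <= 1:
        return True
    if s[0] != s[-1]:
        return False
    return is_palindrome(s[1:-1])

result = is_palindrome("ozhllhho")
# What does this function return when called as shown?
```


is_palindrome("ozhllhho")
"ozhllhho": s[0]='o' == s[-1]='o' -> is_palindrome("zhllhh")
"zhllhh": s[0]='z' != s[-1]='h' -> False
= False


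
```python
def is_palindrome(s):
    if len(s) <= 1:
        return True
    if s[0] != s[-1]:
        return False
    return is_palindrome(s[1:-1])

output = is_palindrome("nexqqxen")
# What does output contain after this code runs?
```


is_palindrome("nexqqxen")
"nexqqxen": s[0]='n' == s[-1]='n' -> is_palindrome("exqqxe")
"exqqxe": s[0]='e' == s[-1]='e' -> is_palindrome("xqqx")
"xqqx": s[0]='x' == s[-1]='x' -> is_palindrome("qq")
"qq": s[0]='q' == s[-1]='q' -> is_palindrome("")
"": len <= 1 -> True
= True


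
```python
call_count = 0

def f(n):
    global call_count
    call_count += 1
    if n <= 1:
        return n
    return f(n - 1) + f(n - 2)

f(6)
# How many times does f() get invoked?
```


f(6) calls f(5) and f(4); each non-base call branches into two more.
Let C(k) = total number of calls made by f(k), including the call to f(k) itself.
Base cases: C(0) = 1, C(1) = 1
Recurrence: C(k) = 1 + C(k-1) + C(k-2)
  C(2) = 1 + C(1) + C(0) = 1 + 1 + 1 = 3
  C(3) = 1 + C(2) + C(1) = 1 + 3 + 1 = 5
  C(4) = 1 + C(3) + C(2) = 1 + 5 + 3 = 9
  C(5) = 1 + C(4) + C(3) = 1 + 9 + 5 = 15
  C(6) = 1 + C(5) + C(4) = 1 + 15 + 9 = 25
Total calls = C(6) = 25


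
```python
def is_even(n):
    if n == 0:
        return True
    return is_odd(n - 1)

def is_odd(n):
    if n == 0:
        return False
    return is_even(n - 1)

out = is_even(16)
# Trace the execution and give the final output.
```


is_even(16)
= is_odd(15)
= is_even(14)
= is_odd(13)
= is_even(12)
= is_odd(11)
= is_even(10)
= is_odd(9)
= is_even(8)
= is_odd(7)
= is_even(6)
= is_odd(5)
= is_even(4)
= is_odd(3)
= is_even(2)
= is_odd(1)
= is_even(0)
n == 0: return True
= True


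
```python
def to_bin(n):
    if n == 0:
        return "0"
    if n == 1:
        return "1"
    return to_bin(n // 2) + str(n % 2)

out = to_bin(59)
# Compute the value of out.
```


to_bin(59)
= to_bin(29) + "1"
= to_bin(14) + "1" + "1"
= to_bin(7) + "0" + "1" + "1"
= to_bin(3) + "1" + "0" + "1" + "1"
= to_bin(1) + "1" + "1" + "0" + "1" + "1"
= "1" + "1" + "1" + "0" + "1" + "1"
= "111011"


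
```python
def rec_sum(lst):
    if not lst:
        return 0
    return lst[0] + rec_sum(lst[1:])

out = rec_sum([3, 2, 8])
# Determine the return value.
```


rec_sum([3, 2, 8])
= 3 + rec_sum([2, 8])
= 3 + 2 + rec_sum([8])
= 3 + 2 + 8 + rec_sum([])
= 3 + 2 + 8 + 0
= 13


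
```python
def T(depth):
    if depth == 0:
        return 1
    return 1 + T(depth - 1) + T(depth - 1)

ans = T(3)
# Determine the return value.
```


T(3)
= 1 + T(2) + T(2)
= 1 + 2 * T(2)
T(k) = 2^(k+1) - 1
T(0) = 1
T(1) = 3
T(2) = 7
T(3) = 15
T(3) = 2^4 - 1 = 15


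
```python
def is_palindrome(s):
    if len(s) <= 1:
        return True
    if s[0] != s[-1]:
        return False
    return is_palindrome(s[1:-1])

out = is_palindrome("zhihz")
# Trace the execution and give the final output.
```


is_palindrome("zhihz")
"zhihz": s[0]='z' == s[-1]='z' -> is_palindrome("hih")
"hih": s[0]='h' == s[-1]='h' -> is_palindrome("i")
"i": len <= 1 -> True
= True


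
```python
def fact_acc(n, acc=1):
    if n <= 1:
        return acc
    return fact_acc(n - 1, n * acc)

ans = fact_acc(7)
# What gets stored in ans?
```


fact_acc(7, 1)
= fact_acc(6, 7 * 1) = fact_acc(6, 7)
= fact_acc(5, 6 * 7) = fact_acc(5, 42)
= fact_acc(4, 5 * 42) = fact_acc(4, 210)
= fact_acc(3, 4 * 210) = fact_acc(3, 840)
= fact_acc(2, 3 * 840) = fact_acc(2, 2520)
= fact_acc(1, 2 * 2520) = fact_acc(1, 5040)
n <= 1, return acc = 5040


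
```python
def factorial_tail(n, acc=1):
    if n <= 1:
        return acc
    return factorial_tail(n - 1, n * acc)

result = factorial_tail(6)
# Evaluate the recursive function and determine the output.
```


factorial_tail(6, 1)
= factorial_tail(5, 6 * 1) = factorial_tail(5, 6)
= factorial_tail(4, 5 * 6) = factorial_tail(4, 30)
= factorial_tail(3, 4 * 30) = factorial_tail(3, 120)
= factorial_tail(2, 3 * 120) = factorial_tail(2, 360)
= factorial_tail(1, 2 * 360) = factorial_tail(1, 720)
n <= 1, return acc = 720


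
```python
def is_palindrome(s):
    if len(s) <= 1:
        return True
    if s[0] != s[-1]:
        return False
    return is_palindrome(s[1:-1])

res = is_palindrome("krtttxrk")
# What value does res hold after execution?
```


is_palindrome("krtttxrk")
"krtttxrk": s[0]='k' == s[-1]='k' -> is_palindrome("rtttxr")
"rtttxr": s[0]='r' == s[-1]='r' -> is_palindrome("tttx")
"tttx": s[0]='t' != s[-1]='x' -> False
= False


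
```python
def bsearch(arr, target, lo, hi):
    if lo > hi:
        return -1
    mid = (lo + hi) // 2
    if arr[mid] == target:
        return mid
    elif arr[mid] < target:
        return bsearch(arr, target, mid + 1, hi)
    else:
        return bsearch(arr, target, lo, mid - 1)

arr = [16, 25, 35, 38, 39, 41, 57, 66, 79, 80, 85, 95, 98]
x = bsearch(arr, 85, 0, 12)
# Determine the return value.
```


bsearch(arr, 85, 0, 12)
lo=0, hi=12, mid=6, arr[mid]=57
57 < 85, search right half
lo=7, hi=12, mid=9, arr[mid]=80
80 < 85, search right half
lo=10, hi=12, mid=11, arr[mid]=95
95 > 85, search left half
lo=10, hi=10, mid=10, arr[mid]=85
arr[10] == 85, found at index 10
= 10


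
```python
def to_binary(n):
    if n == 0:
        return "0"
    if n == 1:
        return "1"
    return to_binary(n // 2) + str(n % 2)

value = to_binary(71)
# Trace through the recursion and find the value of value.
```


to_binary(71)
= to_binary(35) + "1"
= to_binary(17) + "1" + "1"
= to_binary(8) + "1" + "1" + "1"
= to_binary(4) + "0" + "1" + "1" + "1"
= to_binary(2) + "0" + "0" + "1" + "1" + "1"
= to_binary(1) + "0" + "0" + "0" + "1" + "1" + "1"
= "1" + "0" + "0" + "0" + "1" + "1" + "1"
= "1000111"


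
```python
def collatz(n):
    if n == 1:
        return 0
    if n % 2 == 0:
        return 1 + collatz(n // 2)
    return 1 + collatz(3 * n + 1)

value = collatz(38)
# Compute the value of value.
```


collatz(38)
38 is even -> collatz(19)
19 is odd -> 3*19+1 = 58 -> collatz(58)
58 is even -> collatz(29)
29 is odd -> 3*29+1 = 88 -> collatz(88)
88 is even -> collatz(44)
44 is even -> collatz(22)
22 is even -> collatz(11)
11 is odd -> 3*11+1 = 34 -> collatz(34)
34 is even -> collatz(17)
17 is odd -> 3*17+1 = 52 -> collatz(52)
52 is even -> collatz(26)
26 is even -> collatz(13)
13 is odd -> 3*13+1 = 40 -> collatz(40)
40 is even -> collatz(20)
20 is even -> collatz(10)
10 is even -> collatz(5)
5 is odd -> 3*5+1 = 16 -> collatz(16)
16 is even -> collatz(8)
8 is even -> collatz(4)
4 is even -> collatz(2)
2 is even -> collatz(1)
Reached 1 after 21 steps
= 21


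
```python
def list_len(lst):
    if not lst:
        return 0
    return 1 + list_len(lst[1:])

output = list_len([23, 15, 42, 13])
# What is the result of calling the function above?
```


list_len([23, 15, 42, 13])
= 1 + list_len([15, 42, 13])
= 1 + 1 + list_len([42, 13])
= 1 + 1 + 1 + list_len([13])
= 1 + 1 + 1 + 1 + list_len([])
= 1 + 1 + 1 + 1 + 0
= 4


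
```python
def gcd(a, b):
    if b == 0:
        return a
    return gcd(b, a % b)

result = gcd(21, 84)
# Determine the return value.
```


gcd(21, 84)
= gcd(84, 21 % 84) = gcd(84, 21)
= gcd(21, 84 % 21) = gcd(21, 0)
b == 0, return a = 21


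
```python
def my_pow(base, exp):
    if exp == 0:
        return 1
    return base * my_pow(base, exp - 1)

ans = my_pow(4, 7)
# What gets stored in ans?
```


my_pow(4, 7)
= 4 * my_pow(4, 6)
= 4 * 4 * my_pow(4, 5)
= 4 * 4 * 4 * my_pow(4, 4)
= 4 * 4 * 4 * 4 * my_pow(4, 3)
= 4 * 4 * 4 * 4 * 4 * my_pow(4, 2)
= 4 * 4 * 4 * 4 * 4 * 4 * my_pow(4, 1)
= 4 * 4 * 4 * 4 * 4 * 4 * 4 * my_pow(4, 0)
= 4 * 4 * 4 * 4 * 4 * 4 * 4 * 1
= 16384


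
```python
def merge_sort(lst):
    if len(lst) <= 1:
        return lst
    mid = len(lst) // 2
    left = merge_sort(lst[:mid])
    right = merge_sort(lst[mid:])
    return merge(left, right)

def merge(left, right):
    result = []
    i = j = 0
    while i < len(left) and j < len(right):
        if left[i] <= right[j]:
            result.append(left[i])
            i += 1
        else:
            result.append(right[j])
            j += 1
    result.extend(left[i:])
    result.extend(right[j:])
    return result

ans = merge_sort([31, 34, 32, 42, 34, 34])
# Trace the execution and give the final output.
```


merge_sort([31, 34, 32, 42, 34, 34])
Split into [31, 34, 32] and [42, 34, 34]
Left sorted: [31, 32, 34]
Right sorted: [34, 34, 42]
Merge [31, 32, 34] and [34, 34, 42]
= [31, 32, 34, 34, 34, 42]


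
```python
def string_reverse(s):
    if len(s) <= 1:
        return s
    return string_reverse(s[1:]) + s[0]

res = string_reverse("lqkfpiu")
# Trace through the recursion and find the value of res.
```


string_reverse("lqkfpiu")
= string_reverse("qkfpiu") + "l"
= string_reverse("kfpiu") + "q" + "l"
= string_reverse("fpiu") + "k" + "q" + "l"
= string_reverse("piu") + "f" + "k" + "q" + "l"
= string_reverse("iu") + "p" + "f" + "k" + "q" + "l"
= string_reverse("u") + "i" + "p" + "f" + "k" + "q" + "l"
= "u" + "i" + "p" + "f" + "k" + "q" + "l"
= "uipfkql"


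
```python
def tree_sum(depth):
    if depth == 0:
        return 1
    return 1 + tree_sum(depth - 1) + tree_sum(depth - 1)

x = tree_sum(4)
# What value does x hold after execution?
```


tree_sum(4)
= 1 + tree_sum(3) + tree_sum(3)
= 1 + 2 * tree_sum(3)
tree_sum(k) = 2^(k+1) - 1
tree_sum(0) = 1
tree_sum(1) = 3
tree_sum(2) = 7
tree_sum(3) = 15
tree_sum(4) = 31
tree_sum(4) = 2^5 - 1 = 31


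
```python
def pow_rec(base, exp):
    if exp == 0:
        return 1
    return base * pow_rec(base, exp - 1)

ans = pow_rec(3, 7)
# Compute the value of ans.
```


pow_rec(3, 7)
= 3 * pow_rec(3, 6)
= 3 * 3 * pow_rec(3, 5)
= 3 * 3 * 3 * pow_rec(3, 4)
= 3 * 3 * 3 * 3 * pow_rec(3, 3)
= 3 * 3 * 3 * 3 * 3 * pow_rec(3, 2)
= 3 * 3 * 3 * 3 * 3 * 3 * pow_rec(3, 1)
= 3 * 3 * 3 * 3 * 3 * 3 * 3 * pow_rec(3, 0)
= 3 * 3 * 3 * 3 * 3 * 3 * 3 * 1
= 2187


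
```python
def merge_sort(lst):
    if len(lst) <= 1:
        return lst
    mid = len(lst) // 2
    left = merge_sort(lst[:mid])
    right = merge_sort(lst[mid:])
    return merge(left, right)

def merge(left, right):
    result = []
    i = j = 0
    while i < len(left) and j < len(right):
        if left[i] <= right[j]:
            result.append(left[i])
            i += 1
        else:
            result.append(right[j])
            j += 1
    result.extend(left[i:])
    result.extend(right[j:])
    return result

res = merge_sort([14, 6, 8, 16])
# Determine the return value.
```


merge_sort([14, 6, 8, 16])
Split into [14, 6] and [8, 16]
Left sorted: [6, 14]
Right sorted: [8, 16]
Merge [6, 14] and [8, 16]
= [6, 8, 14, 16]


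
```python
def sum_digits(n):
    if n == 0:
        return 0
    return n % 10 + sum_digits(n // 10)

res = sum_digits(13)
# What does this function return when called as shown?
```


sum_digits(13)
= 3 + sum_digits(1)
= 3 + 1 + sum_digits(0)
= 3 + 1 + 0
= 4


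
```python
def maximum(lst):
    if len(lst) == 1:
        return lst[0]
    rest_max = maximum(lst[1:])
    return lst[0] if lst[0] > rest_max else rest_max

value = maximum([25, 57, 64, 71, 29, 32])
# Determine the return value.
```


maximum([25, 57, 64, 71, 29, 32])
= compare 25 with maximum([57, 64, 71, 29, 32])
= compare 57 with maximum([64, 71, 29, 32])
= compare 64 with maximum([71, 29, 32])
= compare 71 with maximum([29, 32])
= compare 29 with maximum([32])
Base: maximum([32]) = 32
compare 29 with 32: max = 32
compare 71 with 32: max = 71
compare 64 with 71: max = 71
compare 57 with 71: max = 71
compare 25 with 71: max = 71
= 71


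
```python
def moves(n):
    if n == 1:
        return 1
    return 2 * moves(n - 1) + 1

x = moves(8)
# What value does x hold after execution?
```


moves(8)
= 2 * moves(7) + 1
= 2 * (2 * moves(6) + 1) + 1
= 2 * (2 * (2 * moves(5) + 1) + 1) + 1
= 2 * (2 * (2 * (2 * moves(4) + 1) + 1) + 1) + 1
= 2 * (2 * (2 * (2 * (2 * moves(3) + 1) + 1) + 1) + 1) + 1
= 2 * (2 * (2 * (2 * (2 * (2 * moves(2) + 1) + 1) + 1) + 1) + 1) + 1
= 2 * (2 * (2 * (2 * (2 * (2 * (2 * moves(1) + 1) + 1) + 1) + 1) + 1) + 1) + 1
Now compute bottom-up:
moves(1) = 1
moves(2) = 2 * 1 + 1 = 3
moves(3) = 2 * 3 + 1 = 7
moves(4) = 2 * 7 + 1 = 15
moves(5) = 2 * 15 + 1 = 31
moves(6) = 2 * 31 + 1 = 63
moves(7) = 2 * 63 + 1 = 127
moves(8) = 2 * 127 + 1 = 255
= 255


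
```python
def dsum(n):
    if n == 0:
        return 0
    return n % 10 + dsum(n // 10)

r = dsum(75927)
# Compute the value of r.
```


dsum(75927)
= 7 + dsum(7592)
= 7 + 2 + dsum(759)
= 7 + 2 + 9 + dsum(75)
= 7 + 2 + 9 + 5 + dsum(7)
= 7 + 2 + 9 + 5 + 7 + dsum(0)
= 7 + 2 + 9 + 5 + 7 + 0
= 30


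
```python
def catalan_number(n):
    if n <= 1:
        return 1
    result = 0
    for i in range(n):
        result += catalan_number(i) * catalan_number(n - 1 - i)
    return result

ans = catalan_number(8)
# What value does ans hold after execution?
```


catalan_number(8)
= sum of catalan_number(i) * catalan_number(8-1-i) for i in 0..7
First compute sub-values bottom-up:
  catalan_number(0) = 1, catalan_number(1) = 1
  catalan_number(2) = 1*1 + 1*1 = 2
  catalan_number(3) = 1*2 + 1*1 + 2*1 = 5
  catalan_number(4) = 1*5 + 1*2 + 2*1 + 5*1 = 14
  catalan_number(5) = 1*14 + 1*5 + 2*2 + 5*1 + 14*1 = 42
  catalan_number(6) = 1*42 + 1*14 + 2*5 + 5*2 + 14*1 + 42*1 = 132
  catalan_number(7) = 1*132 + 1*42 + 2*14 + 5*5 + 14*2 + 42*1 + 132*1 = 429
Now catalan_number(8):
  catalan_number(0)*catalan_number(7) = 1*429 = 429
  catalan_number(1)*catalan_number(6) = 1*132 = 132
  catalan_number(2)*catalan_number(5) = 2*42 = 84
  catalan_number(3)*catalan_number(4) = 5*14 = 70
  catalan_number(4)*catalan_number(3) = 14*5 = 70
  catalan_number(5)*catalan_number(2) = 42*2 = 84
  catalan_number(6)*catalan_number(1) = 132*1 = 132
  catalan_number(7)*catalan_number(0) = 429*1 = 429
= 429 + 132 + 84 + 70 + 70 + 84 + 132 + 429
= 1430


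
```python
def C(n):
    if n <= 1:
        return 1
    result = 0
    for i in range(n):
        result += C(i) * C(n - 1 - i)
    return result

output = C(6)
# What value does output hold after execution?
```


C(6)
= sum of C(i) * C(6-1-i) for i in 0..5
First compute sub-values bottom-up:
  C(0) = 1, C(1) = 1
  C(2) = 1*1 + 1*1 = 2
  C(3) = 1*2 + 1*1 + 2*1 = 5
  C(4) = 1*5 + 1*2 + 2*1 + 5*1 = 14
  C(5) = 1*14 + 1*5 + 2*2 + 5*1 + 14*1 = 42
Now C(6):
  C(0)*C(5) = 1*42 = 42
  C(1)*C(4) = 1*14 = 14
  C(2)*C(3) = 2*5 = 10
  C(3)*C(2) = 5*2 = 10
  C(4)*C(1) = 14*1 = 14
  C(5)*C(0) = 42*1 = 42
= 42 + 14 + 10 + 10 + 14 + 42
= 132


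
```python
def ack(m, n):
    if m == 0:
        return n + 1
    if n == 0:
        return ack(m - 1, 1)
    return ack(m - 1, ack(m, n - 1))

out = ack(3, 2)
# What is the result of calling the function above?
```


ack(3, 2)
= ack(2, ack(3, 1))
First compute ack(3, 1) = 13
= ack(2, 13)
= 29


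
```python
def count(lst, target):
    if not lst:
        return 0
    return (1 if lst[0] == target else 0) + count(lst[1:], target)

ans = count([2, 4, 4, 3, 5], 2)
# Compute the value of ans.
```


count([2, 4, 4, 3, 5], 2)
lst[0]=2 == 2: 1 + count([4, 4, 3, 5], 2)
lst[0]=4 != 2: 0 + count([4, 3, 5], 2)
lst[0]=4 != 2: 0 + count([3, 5], 2)
lst[0]=3 != 2: 0 + count([5], 2)
lst[0]=5 != 2: 0 + count([], 2)
= 1


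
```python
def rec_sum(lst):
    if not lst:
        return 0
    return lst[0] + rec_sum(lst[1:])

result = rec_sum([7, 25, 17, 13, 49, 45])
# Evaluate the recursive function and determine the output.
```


rec_sum([7, 25, 17, 13, 49, 45])
= 7 + rec_sum([25, 17, 13, 49, 45])
= 7 + 25 + rec_sum([17, 13, 49, 45])
= 7 + 25 + 17 + rec_sum([13, 49, 45])
= 7 + 25 + 17 + 13 + rec_sum([49, 45])
= 7 + 25 + 17 + 13 + 49 + rec_sum([45])
= 7 + 25 + 17 + 13 + 49 + 45 + rec_sum([])
= 7 + 25 + 17 + 13 + 49 + 45 + 0
= 156


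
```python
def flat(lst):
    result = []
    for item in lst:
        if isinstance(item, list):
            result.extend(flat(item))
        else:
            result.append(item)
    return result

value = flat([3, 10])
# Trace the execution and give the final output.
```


flat([3, 10])
Processing each element:
  3 is not a list -> append 3
  10 is not a list -> append 10
= [3, 10]


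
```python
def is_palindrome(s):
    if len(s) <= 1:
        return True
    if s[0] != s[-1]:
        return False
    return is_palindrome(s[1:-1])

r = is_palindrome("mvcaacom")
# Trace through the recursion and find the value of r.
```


is_palindrome("mvcaacom")
"mvcaacom": s[0]='m' == s[-1]='m' -> is_palindrome("vcaaco")
"vcaaco": s[0]='v' != s[-1]='o' -> False
= False


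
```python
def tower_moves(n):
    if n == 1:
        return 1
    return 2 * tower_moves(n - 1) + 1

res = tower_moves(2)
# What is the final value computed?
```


tower_moves(2)
= 2 * tower_moves(1) + 1
Now compute bottom-up:
tower_moves(1) = 1
tower_moves(2) = 2 * 1 + 1 = 3
= 3


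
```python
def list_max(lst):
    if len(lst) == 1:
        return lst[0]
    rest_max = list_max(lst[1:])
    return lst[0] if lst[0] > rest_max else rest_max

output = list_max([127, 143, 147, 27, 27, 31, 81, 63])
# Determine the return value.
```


list_max([127, 143, 147, 27, 27, 31, 81, 63])
= compare 127 with list_max([143, 147, 27, 27, 31, 81, 63])
= compare 143 with list_max([147, 27, 27, 31, 81, 63])
= compare 147 with list_max([27, 27, 31, 81, 63])
= compare 27 with list_max([27, 31, 81, 63])
= compare 27 with list_max([31, 81, 63])
= compare 31 with list_max([81, 63])
= compare 81 with list_max([63])
Base: list_max([63]) = 63
compare 81 with 63: max = 81
compare 31 with 81: max = 81
compare 27 with 81: max = 81
compare 27 with 81: max = 81
compare 147 with 81: max = 147
compare 143 with 147: max = 147
compare 127 with 147: max = 147
= 147


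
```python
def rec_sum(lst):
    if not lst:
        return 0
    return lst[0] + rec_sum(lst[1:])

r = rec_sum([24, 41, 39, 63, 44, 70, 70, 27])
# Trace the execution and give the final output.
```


rec_sum([24, 41, 39, 63, 44, 70, 70, 27])
= 24 + rec_sum([41, 39, 63, 44, 70, 70, 27])
= 24 + 41 + rec_sum([39, 63, 44, 70, 70, 27])
= 24 + 41 + 39 + rec_sum([63, 44, 70, 70, 27])
= 24 + 41 + 39 + 63 + rec_sum([44, 70, 70, 27])
= 24 + 41 + 39 + 63 + 44 + rec_sum([70, 70, 27])
= 24 + 41 + 39 + 63 + 44 + 70 + rec_sum([70, 27])
= 24 + 41 + 39 + 63 + 44 + 70 + 70 + rec_sum([27])
= 24 + 41 + 39 + 63 + 44 + 70 + 70 + 27 + rec_sum([])
= 24 + 41 + 39 + 63 + 44 + 70 + 70 + 27 + 0
= 378


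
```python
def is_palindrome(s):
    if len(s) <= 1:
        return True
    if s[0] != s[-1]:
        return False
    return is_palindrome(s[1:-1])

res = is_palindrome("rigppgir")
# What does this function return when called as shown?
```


is_palindrome("rigppgir")
"rigppgir": s[0]='r' == s[-1]='r' -> is_palindrome("igppgi")
"igppgi": s[0]='i' == s[-1]='i' -> is_palindrome("gppg")
"gppg": s[0]='g' == s[-1]='g' -> is_palindrome("pp")
"pp": s[0]='p' == s[-1]='p' -> is_palindrome("")
"": len <= 1 -> True
= True


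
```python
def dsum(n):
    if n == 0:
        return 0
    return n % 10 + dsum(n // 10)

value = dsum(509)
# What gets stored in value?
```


dsum(509)
= 9 + dsum(50)
= 9 + 0 + dsum(5)
= 9 + 0 + 5 + dsum(0)
= 9 + 0 + 5 + 0
= 14


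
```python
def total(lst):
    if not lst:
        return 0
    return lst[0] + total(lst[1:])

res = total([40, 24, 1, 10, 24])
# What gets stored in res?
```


total([40, 24, 1, 10, 24])
= 40 + total([24, 1, 10, 24])
= 40 + 24 + total([1, 10, 24])
= 40 + 24 + 1 + total([10, 24])
= 40 + 24 + 1 + 10 + total([24])
= 40 + 24 + 1 + 10 + 24 + total([])
= 40 + 24 + 1 + 10 + 24 + 0
= 99


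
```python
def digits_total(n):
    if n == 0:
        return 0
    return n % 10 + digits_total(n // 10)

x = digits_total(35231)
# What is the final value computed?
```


digits_total(35231)
= 1 + digits_total(3523)
= 1 + 3 + digits_total(352)
= 1 + 3 + 2 + digits_total(35)
= 1 + 3 + 2 + 5 + digits_total(3)
= 1 + 3 + 2 + 5 + 3 + digits_total(0)
= 1 + 3 + 2 + 5 + 3 + 0
= 14


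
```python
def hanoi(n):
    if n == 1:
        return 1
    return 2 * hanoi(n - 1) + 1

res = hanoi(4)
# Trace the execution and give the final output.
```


hanoi(4)
= 2 * hanoi(3) + 1
= 2 * (2 * hanoi(2) + 1) + 1
= 2 * (2 * (2 * hanoi(1) + 1) + 1) + 1
Now compute bottom-up:
hanoi(1) = 1
hanoi(2) = 2 * 1 + 1 = 3
hanoi(3) = 2 * 3 + 1 = 7
hanoi(4) = 2 * 7 + 1 = 15
= 15


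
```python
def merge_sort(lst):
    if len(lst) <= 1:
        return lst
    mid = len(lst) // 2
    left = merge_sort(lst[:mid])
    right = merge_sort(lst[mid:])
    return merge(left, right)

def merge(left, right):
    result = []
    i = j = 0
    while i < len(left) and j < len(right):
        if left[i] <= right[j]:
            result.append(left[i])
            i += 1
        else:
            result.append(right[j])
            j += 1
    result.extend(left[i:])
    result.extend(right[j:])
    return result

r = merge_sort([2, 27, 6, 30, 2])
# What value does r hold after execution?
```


merge_sort([2, 27, 6, 30, 2])
Split into [2, 27] and [6, 30, 2]
Left sorted: [2, 27]
Right sorted: [2, 6, 30]
Merge [2, 27] and [2, 6, 30]
= [2, 2, 6, 27, 30]


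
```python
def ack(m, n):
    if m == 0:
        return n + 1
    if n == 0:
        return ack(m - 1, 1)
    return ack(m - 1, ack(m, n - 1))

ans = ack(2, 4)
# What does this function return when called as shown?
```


ack(2, 4)
= ack(1, ack(2, 3))
First compute ack(2, 3) = 9
= ack(1, 9)
= 11


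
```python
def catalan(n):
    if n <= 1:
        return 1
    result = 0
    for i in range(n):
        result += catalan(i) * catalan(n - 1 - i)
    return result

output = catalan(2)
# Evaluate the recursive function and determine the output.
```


catalan(2)
= sum of catalan(i) * catalan(2-1-i) for i in 0..1
  catalan(0)*catalan(1) = 1*1 = 1
  catalan(1)*catalan(0) = 1*1 = 1
= 1 + 1
= 2


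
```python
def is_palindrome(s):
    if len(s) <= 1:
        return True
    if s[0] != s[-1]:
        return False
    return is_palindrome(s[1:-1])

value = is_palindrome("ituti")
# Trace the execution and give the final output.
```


is_palindrome("ituti")
"ituti": s[0]='i' == s[-1]='i' -> is_palindrome("tut")
"tut": s[0]='t' == s[-1]='t' -> is_palindrome("u")
"u": len <= 1 -> True
= True


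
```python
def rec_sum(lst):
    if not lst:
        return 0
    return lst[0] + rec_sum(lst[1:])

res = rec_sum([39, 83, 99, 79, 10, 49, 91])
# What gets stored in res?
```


rec_sum([39, 83, 99, 79, 10, 49, 91])
= 39 + rec_sum([83, 99, 79, 10, 49, 91])
= 39 + 83 + rec_sum([99, 79, 10, 49, 91])
= 39 + 83 + 99 + rec_sum([79, 10, 49, 91])
= 39 + 83 + 99 + 79 + rec_sum([10, 49, 91])
= 39 + 83 + 99 + 79 + 10 + rec_sum([49, 91])
= 39 + 83 + 99 + 79 + 10 + 49 + rec_sum([91])
= 39 + 83 + 99 + 79 + 10 + 49 + 91 + rec_sum([])
= 39 + 83 + 99 + 79 + 10 + 49 + 91 + 0
= 450


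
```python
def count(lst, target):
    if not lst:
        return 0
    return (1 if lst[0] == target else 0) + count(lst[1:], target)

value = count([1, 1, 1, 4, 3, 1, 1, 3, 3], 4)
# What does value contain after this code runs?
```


count([1, 1, 1, 4, 3, 1, 1, 3, 3], 4)
lst[0]=1 != 4: 0 + count([1, 1, 4, 3, 1, 1, 3, 3], 4)
lst[0]=1 != 4: 0 + count([1, 4, 3, 1, 1, 3, 3], 4)
lst[0]=1 != 4: 0 + count([4, 3, 1, 1, 3, 3], 4)
lst[0]=4 == 4: 1 + count([3, 1, 1, 3, 3], 4)
lst[0]=3 != 4: 0 + count([1, 1, 3, 3], 4)
lst[0]=1 != 4: 0 + count([1, 3, 3], 4)
lst[0]=1 != 4: 0 + count([3, 3], 4)
lst[0]=3 != 4: 0 + count([3], 4)
lst[0]=3 != 4: 0 + count([], 4)
= 1


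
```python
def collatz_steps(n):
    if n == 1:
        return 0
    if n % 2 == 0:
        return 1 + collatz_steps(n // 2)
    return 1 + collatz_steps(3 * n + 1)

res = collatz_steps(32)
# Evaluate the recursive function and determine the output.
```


collatz_steps(32)
32 is even -> collatz_steps(16)
16 is even -> collatz_steps(8)
8 is even -> collatz_steps(4)
4 is even -> collatz_steps(2)
2 is even -> collatz_steps(1)
Reached 1 after 5 steps
= 5


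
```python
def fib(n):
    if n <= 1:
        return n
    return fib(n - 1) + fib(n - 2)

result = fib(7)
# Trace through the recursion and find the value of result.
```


fib(7)
= fib(6) + fib(5)
= (fib(5) + fib(4)) + fib(5)
Computing bottom-up: fib(0)=0, fib(1)=1, fib(2)=1, fib(3)=2, fib(4)=3, fib(5)=5, fib(6)=8, fib(7)=13
= 13


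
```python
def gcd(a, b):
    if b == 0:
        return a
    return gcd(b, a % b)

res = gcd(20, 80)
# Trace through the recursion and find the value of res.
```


gcd(20, 80)
= gcd(80, 20 % 80) = gcd(80, 20)
= gcd(20, 80 % 20) = gcd(20, 0)
b == 0, return a = 20


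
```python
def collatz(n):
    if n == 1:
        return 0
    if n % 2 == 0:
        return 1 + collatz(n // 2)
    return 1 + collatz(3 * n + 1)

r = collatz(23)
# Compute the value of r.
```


collatz(23)
23 is odd -> 3*23+1 = 70 -> collatz(70)
70 is even -> collatz(35)
35 is odd -> 3*35+1 = 106 -> collatz(106)
106 is even -> collatz(53)
53 is odd -> 3*53+1 = 160 -> collatz(160)
160 is even -> collatz(80)
80 is even -> collatz(40)
40 is even -> collatz(20)
20 is even -> collatz(10)
10 is even -> collatz(5)
5 is odd -> 3*5+1 = 16 -> collatz(16)
16 is even -> collatz(8)
8 is even -> collatz(4)
4 is even -> collatz(2)
2 is even -> collatz(1)
Reached 1 after 15 steps
= 15


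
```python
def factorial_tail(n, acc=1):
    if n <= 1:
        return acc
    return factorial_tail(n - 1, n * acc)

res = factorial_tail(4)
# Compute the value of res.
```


factorial_tail(4, 1)
= factorial_tail(3, 4 * 1) = factorial_tail(3, 4)
= factorial_tail(2, 3 * 4) = factorial_tail(2, 12)
= factorial_tail(1, 2 * 12) = factorial_tail(1, 24)
n <= 1, return acc = 24


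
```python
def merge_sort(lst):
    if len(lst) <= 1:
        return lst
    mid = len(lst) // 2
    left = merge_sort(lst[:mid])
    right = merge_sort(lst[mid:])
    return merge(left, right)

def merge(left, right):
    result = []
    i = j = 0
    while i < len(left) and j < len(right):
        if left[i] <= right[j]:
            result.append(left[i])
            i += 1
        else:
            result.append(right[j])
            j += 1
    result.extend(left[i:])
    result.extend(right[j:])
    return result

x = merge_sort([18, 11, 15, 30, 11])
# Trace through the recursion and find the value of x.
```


merge_sort([18, 11, 15, 30, 11])
Split into [18, 11] and [15, 30, 11]
Left sorted: [11, 18]
Right sorted: [11, 15, 30]
Merge [11, 18] and [11, 15, 30]
= [11, 11, 15, 18, 30]


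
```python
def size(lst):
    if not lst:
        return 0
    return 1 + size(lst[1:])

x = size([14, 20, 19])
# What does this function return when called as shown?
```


size([14, 20, 19])
= 1 + size([20, 19])
= 1 + 1 + size([19])
= 1 + 1 + 1 + size([])
= 1 + 1 + 1 + 0
= 3


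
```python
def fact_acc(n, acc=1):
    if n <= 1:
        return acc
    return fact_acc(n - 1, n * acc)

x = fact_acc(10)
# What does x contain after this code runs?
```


fact_acc(10, 1)
= fact_acc(9, 10 * 1) = fact_acc(9, 10)
= fact_acc(8, 9 * 10) = fact_acc(8, 90)
= fact_acc(7, 8 * 90) = fact_acc(7, 720)
= fact_acc(6, 7 * 720) = fact_acc(6, 5040)
= fact_acc(5, 6 * 5040) = fact_acc(5, 30240)
= fact_acc(4, 5 * 30240) = fact_acc(4, 151200)
= fact_acc(3, 4 * 151200) = fact_acc(3, 604800)
= fact_acc(2, 3 * 604800) = fact_acc(2, 1814400)
= fact_acc(1, 2 * 1814400) = fact_acc(1, 3628800)
n <= 1, return acc = 3628800


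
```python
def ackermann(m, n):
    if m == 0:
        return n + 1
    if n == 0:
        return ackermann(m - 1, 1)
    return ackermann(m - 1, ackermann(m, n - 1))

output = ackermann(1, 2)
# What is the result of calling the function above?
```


ackermann(1, 2)
= ackermann(0, ackermann(1, 1))
First compute ackermann(1, 1) = 3
= ackermann(0, 3)
= 4


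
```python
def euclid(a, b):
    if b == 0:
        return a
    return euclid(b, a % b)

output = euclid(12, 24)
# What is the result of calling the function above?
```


euclid(12, 24)
= euclid(24, 12 % 24) = euclid(24, 12)
= euclid(12, 24 % 12) = euclid(12, 0)
b == 0, return a = 12


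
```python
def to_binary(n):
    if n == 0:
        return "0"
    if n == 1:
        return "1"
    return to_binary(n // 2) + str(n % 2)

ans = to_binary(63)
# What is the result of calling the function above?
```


to_binary(63)
= to_binary(31) + "1"
= to_binary(15) + "1" + "1"
= to_binary(7) + "1" + "1" + "1"
= to_binary(3) + "1" + "1" + "1" + "1"
= to_binary(1) + "1" + "1" + "1" + "1" + "1"
= "1" + "1" + "1" + "1" + "1" + "1"
= "111111"


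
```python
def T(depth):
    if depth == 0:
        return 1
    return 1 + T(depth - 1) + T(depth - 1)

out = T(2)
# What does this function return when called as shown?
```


T(2)
= 1 + T(1) + T(1)
= 1 + 2 * T(1)
T(k) = 2^(k+1) - 1
T(0) = 1
T(1) = 3
T(2) = 7
T(2) = 2^3 - 1 = 7


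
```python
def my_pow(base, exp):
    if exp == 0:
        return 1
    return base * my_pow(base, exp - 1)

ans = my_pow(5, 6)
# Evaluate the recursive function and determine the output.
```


my_pow(5, 6)
= 5 * my_pow(5, 5)
= 5 * 5 * my_pow(5, 4)
= 5 * 5 * 5 * my_pow(5, 3)
= 5 * 5 * 5 * 5 * my_pow(5, 2)
= 5 * 5 * 5 * 5 * 5 * my_pow(5, 1)
= 5 * 5 * 5 * 5 * 5 * 5 * my_pow(5, 0)
= 5 * 5 * 5 * 5 * 5 * 5 * 1
= 15625


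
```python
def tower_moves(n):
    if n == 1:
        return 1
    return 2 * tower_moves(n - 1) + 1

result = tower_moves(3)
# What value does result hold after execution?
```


tower_moves(3)
= 2 * tower_moves(2) + 1
= 2 * (2 * tower_moves(1) + 1) + 1
Now compute bottom-up:
tower_moves(1) = 1
tower_moves(2) = 2 * 1 + 1 = 3
tower_moves(3) = 2 * 3 + 1 = 7
= 7


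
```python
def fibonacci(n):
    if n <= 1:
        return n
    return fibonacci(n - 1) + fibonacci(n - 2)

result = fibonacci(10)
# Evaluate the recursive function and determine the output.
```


fibonacci(10)
= fibonacci(9) + fibonacci(8)
= (fibonacci(8) + fibonacci(7)) + fibonacci(8)
Computing bottom-up: fibonacci(0)=0, fibonacci(1)=1, fibonacci(2)=1, fibonacci(3)=2, fibonacci(4)=3, fibonacci(5)=5, fibonacci(6)=8, fibonacci(7)=13, fibonacci(8)=21, fibonacci(9)=34, fibonacci(10)=55
= 55


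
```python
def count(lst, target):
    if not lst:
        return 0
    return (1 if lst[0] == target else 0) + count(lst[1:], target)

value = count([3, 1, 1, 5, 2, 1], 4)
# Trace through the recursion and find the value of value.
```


count([3, 1, 1, 5, 2, 1], 4)
lst[0]=3 != 4: 0 + count([1, 1, 5, 2, 1], 4)
lst[0]=1 != 4: 0 + count([1, 5, 2, 1], 4)
lst[0]=1 != 4: 0 + count([5, 2, 1], 4)
lst[0]=5 != 4: 0 + count([2, 1], 4)
lst[0]=2 != 4: 0 + count([1], 4)
lst[0]=1 != 4: 0 + count([], 4)
= 0


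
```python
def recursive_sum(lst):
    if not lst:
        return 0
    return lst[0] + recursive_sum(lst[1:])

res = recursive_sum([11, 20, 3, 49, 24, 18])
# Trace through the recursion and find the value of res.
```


recursive_sum([11, 20, 3, 49, 24, 18])
= 11 + recursive_sum([20, 3, 49, 24, 18])
= 11 + 20 + recursive_sum([3, 49, 24, 18])
= 11 + 20 + 3 + recursive_sum([49, 24, 18])
= 11 + 20 + 3 + 49 + recursive_sum([24, 18])
= 11 + 20 + 3 + 49 + 24 + recursive_sum([18])
= 11 + 20 + 3 + 49 + 24 + 18 + recursive_sum([])
= 11 + 20 + 3 + 49 + 24 + 18 + 0
= 125


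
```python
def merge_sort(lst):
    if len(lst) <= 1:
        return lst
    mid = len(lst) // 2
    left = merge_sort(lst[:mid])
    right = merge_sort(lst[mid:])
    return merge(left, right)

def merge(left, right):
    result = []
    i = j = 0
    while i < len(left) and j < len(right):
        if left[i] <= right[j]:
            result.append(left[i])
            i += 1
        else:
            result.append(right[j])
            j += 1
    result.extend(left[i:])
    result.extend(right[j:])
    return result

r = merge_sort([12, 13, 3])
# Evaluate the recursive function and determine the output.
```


merge_sort([12, 13, 3])
Split into [12] and [13, 3]
Left sorted: [12]
Right sorted: [3, 13]
Merge [12] and [3, 13]
= [3, 12, 13]


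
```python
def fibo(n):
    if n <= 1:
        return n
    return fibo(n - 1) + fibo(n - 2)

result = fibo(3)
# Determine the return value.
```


fibo(3)
= fibo(2) + fibo(1)
Computing bottom-up: fibo(0)=0, fibo(1)=1, fibo(2)=1, fibo(3)=2
= 2


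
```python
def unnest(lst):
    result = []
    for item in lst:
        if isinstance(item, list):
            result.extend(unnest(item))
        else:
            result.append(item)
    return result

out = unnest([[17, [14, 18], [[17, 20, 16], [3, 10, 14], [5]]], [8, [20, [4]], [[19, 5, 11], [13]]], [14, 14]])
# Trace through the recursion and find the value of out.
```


unnest([[17, [14, 18], [[17, 20, 16], [3, 10, 14], [5]]], [8, [20, [4]], [[19, 5, 11], [13]]], [14, 14]])
Processing each element:
  [17, [14, 18], [[17, 20, 16], [3, 10, 14], [5]]] is a list -> unnest recursively -> [17, 14, 18, 17, 20, 16, 3, 10, 14, 5]
  [8, [20, [4]], [[19, 5, 11], [13]]] is a list -> unnest recursively -> [8, 20, 4, 19, 5, 11, 13]
  [14, 14] is a list -> unnest recursively -> [14, 14]
= [17, 14, 18, 17, 20, 16, 3, 10, 14, 5, 8, 20, 4, 19, 5, 11, 13, 14, 14]


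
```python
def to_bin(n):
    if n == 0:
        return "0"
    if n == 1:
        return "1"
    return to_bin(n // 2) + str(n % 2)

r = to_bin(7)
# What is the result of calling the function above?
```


to_bin(7)
= to_bin(3) + "1"
= to_bin(1) + "1" + "1"
= "1" + "1" + "1"
= "111"


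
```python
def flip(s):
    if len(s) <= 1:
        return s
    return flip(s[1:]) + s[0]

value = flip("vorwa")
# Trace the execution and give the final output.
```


flip("vorwa")
= flip("orwa") + "v"
= flip("rwa") + "o" + "v"
= flip("wa") + "r" + "o" + "v"
= flip("a") + "w" + "r" + "o" + "v"
= "a" + "w" + "r" + "o" + "v"
= "awrov"


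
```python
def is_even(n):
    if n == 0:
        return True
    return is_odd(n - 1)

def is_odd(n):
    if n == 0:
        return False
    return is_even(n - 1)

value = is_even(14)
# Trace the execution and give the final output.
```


is_even(14)
= is_odd(13)
= is_even(12)
= is_odd(11)
= is_even(10)
= is_odd(9)
= is_even(8)
= is_odd(7)
= is_even(6)
= is_odd(5)
= is_even(4)
= is_odd(3)
= is_even(2)
= is_odd(1)
= is_even(0)
n == 0: return True
= True


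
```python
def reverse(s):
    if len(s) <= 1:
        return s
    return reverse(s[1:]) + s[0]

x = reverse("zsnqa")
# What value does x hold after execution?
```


reverse("zsnqa")
= reverse("snqa") + "z"
= reverse("nqa") + "s" + "z"
= reverse("qa") + "n" + "s" + "z"
= reverse("a") + "q" + "n" + "s" + "z"
= "a" + "q" + "n" + "s" + "z"
= "aqnsz"
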